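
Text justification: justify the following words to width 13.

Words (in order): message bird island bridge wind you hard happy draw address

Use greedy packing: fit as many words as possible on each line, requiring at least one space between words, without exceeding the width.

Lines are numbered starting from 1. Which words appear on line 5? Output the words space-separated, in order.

Answer: address

Derivation:
Line 1: ['message', 'bird'] (min_width=12, slack=1)
Line 2: ['island', 'bridge'] (min_width=13, slack=0)
Line 3: ['wind', 'you', 'hard'] (min_width=13, slack=0)
Line 4: ['happy', 'draw'] (min_width=10, slack=3)
Line 5: ['address'] (min_width=7, slack=6)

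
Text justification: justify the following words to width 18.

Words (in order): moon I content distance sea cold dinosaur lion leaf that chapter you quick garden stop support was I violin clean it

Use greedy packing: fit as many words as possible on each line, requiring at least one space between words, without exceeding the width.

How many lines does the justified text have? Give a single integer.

Line 1: ['moon', 'I', 'content'] (min_width=14, slack=4)
Line 2: ['distance', 'sea', 'cold'] (min_width=17, slack=1)
Line 3: ['dinosaur', 'lion', 'leaf'] (min_width=18, slack=0)
Line 4: ['that', 'chapter', 'you'] (min_width=16, slack=2)
Line 5: ['quick', 'garden', 'stop'] (min_width=17, slack=1)
Line 6: ['support', 'was', 'I'] (min_width=13, slack=5)
Line 7: ['violin', 'clean', 'it'] (min_width=15, slack=3)
Total lines: 7

Answer: 7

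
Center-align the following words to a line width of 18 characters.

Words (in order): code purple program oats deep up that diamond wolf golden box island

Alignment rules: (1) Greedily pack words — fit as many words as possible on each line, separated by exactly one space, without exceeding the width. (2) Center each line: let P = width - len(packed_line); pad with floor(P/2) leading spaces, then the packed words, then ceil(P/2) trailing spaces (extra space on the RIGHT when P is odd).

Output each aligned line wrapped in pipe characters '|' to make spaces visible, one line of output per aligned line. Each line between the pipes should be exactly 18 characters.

Answer: |   code purple    |
|program oats deep |
| up that diamond  |
| wolf golden box  |
|      island      |

Derivation:
Line 1: ['code', 'purple'] (min_width=11, slack=7)
Line 2: ['program', 'oats', 'deep'] (min_width=17, slack=1)
Line 3: ['up', 'that', 'diamond'] (min_width=15, slack=3)
Line 4: ['wolf', 'golden', 'box'] (min_width=15, slack=3)
Line 5: ['island'] (min_width=6, slack=12)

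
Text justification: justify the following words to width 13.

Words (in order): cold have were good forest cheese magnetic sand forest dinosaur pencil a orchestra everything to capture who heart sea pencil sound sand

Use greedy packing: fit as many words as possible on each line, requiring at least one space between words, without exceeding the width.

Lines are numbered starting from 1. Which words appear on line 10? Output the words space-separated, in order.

Answer: capture who

Derivation:
Line 1: ['cold', 'have'] (min_width=9, slack=4)
Line 2: ['were', 'good'] (min_width=9, slack=4)
Line 3: ['forest', 'cheese'] (min_width=13, slack=0)
Line 4: ['magnetic', 'sand'] (min_width=13, slack=0)
Line 5: ['forest'] (min_width=6, slack=7)
Line 6: ['dinosaur'] (min_width=8, slack=5)
Line 7: ['pencil', 'a'] (min_width=8, slack=5)
Line 8: ['orchestra'] (min_width=9, slack=4)
Line 9: ['everything', 'to'] (min_width=13, slack=0)
Line 10: ['capture', 'who'] (min_width=11, slack=2)
Line 11: ['heart', 'sea'] (min_width=9, slack=4)
Line 12: ['pencil', 'sound'] (min_width=12, slack=1)
Line 13: ['sand'] (min_width=4, slack=9)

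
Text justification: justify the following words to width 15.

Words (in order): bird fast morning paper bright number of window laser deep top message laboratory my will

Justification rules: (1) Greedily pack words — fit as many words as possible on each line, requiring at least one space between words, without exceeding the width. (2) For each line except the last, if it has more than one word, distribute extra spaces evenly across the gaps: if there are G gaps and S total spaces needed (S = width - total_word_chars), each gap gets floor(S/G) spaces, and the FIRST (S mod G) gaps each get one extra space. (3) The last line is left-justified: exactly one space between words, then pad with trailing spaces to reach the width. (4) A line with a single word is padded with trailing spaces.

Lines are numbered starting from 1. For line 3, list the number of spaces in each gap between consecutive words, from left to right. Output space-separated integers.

Line 1: ['bird', 'fast'] (min_width=9, slack=6)
Line 2: ['morning', 'paper'] (min_width=13, slack=2)
Line 3: ['bright', 'number'] (min_width=13, slack=2)
Line 4: ['of', 'window', 'laser'] (min_width=15, slack=0)
Line 5: ['deep', 'top'] (min_width=8, slack=7)
Line 6: ['message'] (min_width=7, slack=8)
Line 7: ['laboratory', 'my'] (min_width=13, slack=2)
Line 8: ['will'] (min_width=4, slack=11)

Answer: 3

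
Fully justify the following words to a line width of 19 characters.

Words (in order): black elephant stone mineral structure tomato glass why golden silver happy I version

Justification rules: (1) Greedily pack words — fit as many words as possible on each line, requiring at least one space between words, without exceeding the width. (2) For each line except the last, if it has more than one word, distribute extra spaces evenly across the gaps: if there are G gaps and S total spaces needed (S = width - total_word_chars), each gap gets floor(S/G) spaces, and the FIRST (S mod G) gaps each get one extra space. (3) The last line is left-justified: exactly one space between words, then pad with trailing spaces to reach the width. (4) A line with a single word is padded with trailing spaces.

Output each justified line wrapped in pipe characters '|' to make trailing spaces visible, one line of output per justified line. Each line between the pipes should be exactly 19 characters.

Line 1: ['black', 'elephant'] (min_width=14, slack=5)
Line 2: ['stone', 'mineral'] (min_width=13, slack=6)
Line 3: ['structure', 'tomato'] (min_width=16, slack=3)
Line 4: ['glass', 'why', 'golden'] (min_width=16, slack=3)
Line 5: ['silver', 'happy', 'I'] (min_width=14, slack=5)
Line 6: ['version'] (min_width=7, slack=12)

Answer: |black      elephant|
|stone       mineral|
|structure    tomato|
|glass   why  golden|
|silver    happy   I|
|version            |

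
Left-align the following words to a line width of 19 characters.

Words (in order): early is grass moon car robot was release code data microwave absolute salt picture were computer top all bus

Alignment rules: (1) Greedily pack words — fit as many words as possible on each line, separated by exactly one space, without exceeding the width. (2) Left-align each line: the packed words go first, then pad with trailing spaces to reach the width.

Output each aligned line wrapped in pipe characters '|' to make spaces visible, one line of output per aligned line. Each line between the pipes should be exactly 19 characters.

Line 1: ['early', 'is', 'grass', 'moon'] (min_width=19, slack=0)
Line 2: ['car', 'robot', 'was'] (min_width=13, slack=6)
Line 3: ['release', 'code', 'data'] (min_width=17, slack=2)
Line 4: ['microwave', 'absolute'] (min_width=18, slack=1)
Line 5: ['salt', 'picture', 'were'] (min_width=17, slack=2)
Line 6: ['computer', 'top', 'all'] (min_width=16, slack=3)
Line 7: ['bus'] (min_width=3, slack=16)

Answer: |early is grass moon|
|car robot was      |
|release code data  |
|microwave absolute |
|salt picture were  |
|computer top all   |
|bus                |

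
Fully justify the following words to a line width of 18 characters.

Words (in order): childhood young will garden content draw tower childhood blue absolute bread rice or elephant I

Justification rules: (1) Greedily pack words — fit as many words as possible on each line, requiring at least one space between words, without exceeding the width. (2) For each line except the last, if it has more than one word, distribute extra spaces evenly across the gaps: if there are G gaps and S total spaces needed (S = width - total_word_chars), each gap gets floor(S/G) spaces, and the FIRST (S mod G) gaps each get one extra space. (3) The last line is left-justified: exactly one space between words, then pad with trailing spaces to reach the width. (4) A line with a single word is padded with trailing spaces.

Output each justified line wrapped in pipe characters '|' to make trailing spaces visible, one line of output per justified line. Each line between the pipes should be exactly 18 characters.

Line 1: ['childhood', 'young'] (min_width=15, slack=3)
Line 2: ['will', 'garden'] (min_width=11, slack=7)
Line 3: ['content', 'draw', 'tower'] (min_width=18, slack=0)
Line 4: ['childhood', 'blue'] (min_width=14, slack=4)
Line 5: ['absolute', 'bread'] (min_width=14, slack=4)
Line 6: ['rice', 'or', 'elephant', 'I'] (min_width=18, slack=0)

Answer: |childhood    young|
|will        garden|
|content draw tower|
|childhood     blue|
|absolute     bread|
|rice or elephant I|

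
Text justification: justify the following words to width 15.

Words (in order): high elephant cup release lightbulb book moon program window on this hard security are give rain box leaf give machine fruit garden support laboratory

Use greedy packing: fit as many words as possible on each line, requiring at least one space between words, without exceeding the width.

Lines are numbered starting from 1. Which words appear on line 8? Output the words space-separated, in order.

Answer: box leaf give

Derivation:
Line 1: ['high', 'elephant'] (min_width=13, slack=2)
Line 2: ['cup', 'release'] (min_width=11, slack=4)
Line 3: ['lightbulb', 'book'] (min_width=14, slack=1)
Line 4: ['moon', 'program'] (min_width=12, slack=3)
Line 5: ['window', 'on', 'this'] (min_width=14, slack=1)
Line 6: ['hard', 'security'] (min_width=13, slack=2)
Line 7: ['are', 'give', 'rain'] (min_width=13, slack=2)
Line 8: ['box', 'leaf', 'give'] (min_width=13, slack=2)
Line 9: ['machine', 'fruit'] (min_width=13, slack=2)
Line 10: ['garden', 'support'] (min_width=14, slack=1)
Line 11: ['laboratory'] (min_width=10, slack=5)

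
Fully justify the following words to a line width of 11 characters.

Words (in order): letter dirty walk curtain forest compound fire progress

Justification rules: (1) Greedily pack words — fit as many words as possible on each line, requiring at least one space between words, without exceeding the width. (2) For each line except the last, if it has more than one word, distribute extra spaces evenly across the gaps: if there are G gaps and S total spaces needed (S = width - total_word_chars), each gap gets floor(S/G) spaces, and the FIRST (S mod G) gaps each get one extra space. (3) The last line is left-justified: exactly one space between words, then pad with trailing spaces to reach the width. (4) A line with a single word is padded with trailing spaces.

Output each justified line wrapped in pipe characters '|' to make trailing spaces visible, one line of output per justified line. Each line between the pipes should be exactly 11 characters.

Answer: |letter     |
|dirty  walk|
|curtain    |
|forest     |
|compound   |
|fire       |
|progress   |

Derivation:
Line 1: ['letter'] (min_width=6, slack=5)
Line 2: ['dirty', 'walk'] (min_width=10, slack=1)
Line 3: ['curtain'] (min_width=7, slack=4)
Line 4: ['forest'] (min_width=6, slack=5)
Line 5: ['compound'] (min_width=8, slack=3)
Line 6: ['fire'] (min_width=4, slack=7)
Line 7: ['progress'] (min_width=8, slack=3)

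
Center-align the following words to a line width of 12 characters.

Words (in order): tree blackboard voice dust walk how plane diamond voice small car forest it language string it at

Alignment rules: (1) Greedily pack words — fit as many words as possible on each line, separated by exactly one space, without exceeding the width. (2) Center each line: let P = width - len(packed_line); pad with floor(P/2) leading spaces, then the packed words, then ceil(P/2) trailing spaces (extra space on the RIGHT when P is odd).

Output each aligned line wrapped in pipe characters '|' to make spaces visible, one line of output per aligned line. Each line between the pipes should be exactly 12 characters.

Line 1: ['tree'] (min_width=4, slack=8)
Line 2: ['blackboard'] (min_width=10, slack=2)
Line 3: ['voice', 'dust'] (min_width=10, slack=2)
Line 4: ['walk', 'how'] (min_width=8, slack=4)
Line 5: ['plane'] (min_width=5, slack=7)
Line 6: ['diamond'] (min_width=7, slack=5)
Line 7: ['voice', 'small'] (min_width=11, slack=1)
Line 8: ['car', 'forest'] (min_width=10, slack=2)
Line 9: ['it', 'language'] (min_width=11, slack=1)
Line 10: ['string', 'it', 'at'] (min_width=12, slack=0)

Answer: |    tree    |
| blackboard |
| voice dust |
|  walk how  |
|   plane    |
|  diamond   |
|voice small |
| car forest |
|it language |
|string it at|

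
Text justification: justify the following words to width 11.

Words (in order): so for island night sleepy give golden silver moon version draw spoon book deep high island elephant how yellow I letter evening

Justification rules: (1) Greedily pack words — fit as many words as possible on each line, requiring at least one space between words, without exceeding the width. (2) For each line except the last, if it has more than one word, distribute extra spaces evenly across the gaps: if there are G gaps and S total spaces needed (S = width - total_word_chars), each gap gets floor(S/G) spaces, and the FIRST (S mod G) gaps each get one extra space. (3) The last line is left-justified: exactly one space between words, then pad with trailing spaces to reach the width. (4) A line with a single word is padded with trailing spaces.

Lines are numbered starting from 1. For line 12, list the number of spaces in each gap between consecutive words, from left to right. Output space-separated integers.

Line 1: ['so', 'for'] (min_width=6, slack=5)
Line 2: ['island'] (min_width=6, slack=5)
Line 3: ['night'] (min_width=5, slack=6)
Line 4: ['sleepy', 'give'] (min_width=11, slack=0)
Line 5: ['golden'] (min_width=6, slack=5)
Line 6: ['silver', 'moon'] (min_width=11, slack=0)
Line 7: ['version'] (min_width=7, slack=4)
Line 8: ['draw', 'spoon'] (min_width=10, slack=1)
Line 9: ['book', 'deep'] (min_width=9, slack=2)
Line 10: ['high', 'island'] (min_width=11, slack=0)
Line 11: ['elephant'] (min_width=8, slack=3)
Line 12: ['how', 'yellow'] (min_width=10, slack=1)
Line 13: ['I', 'letter'] (min_width=8, slack=3)
Line 14: ['evening'] (min_width=7, slack=4)

Answer: 2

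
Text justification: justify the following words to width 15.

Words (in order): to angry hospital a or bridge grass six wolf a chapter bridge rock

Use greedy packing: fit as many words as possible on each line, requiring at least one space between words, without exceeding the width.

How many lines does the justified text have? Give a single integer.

Answer: 6

Derivation:
Line 1: ['to', 'angry'] (min_width=8, slack=7)
Line 2: ['hospital', 'a', 'or'] (min_width=13, slack=2)
Line 3: ['bridge', 'grass'] (min_width=12, slack=3)
Line 4: ['six', 'wolf', 'a'] (min_width=10, slack=5)
Line 5: ['chapter', 'bridge'] (min_width=14, slack=1)
Line 6: ['rock'] (min_width=4, slack=11)
Total lines: 6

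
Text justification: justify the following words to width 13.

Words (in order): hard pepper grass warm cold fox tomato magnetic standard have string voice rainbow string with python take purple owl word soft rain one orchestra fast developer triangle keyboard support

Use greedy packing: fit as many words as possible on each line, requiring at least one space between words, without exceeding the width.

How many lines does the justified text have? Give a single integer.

Answer: 19

Derivation:
Line 1: ['hard', 'pepper'] (min_width=11, slack=2)
Line 2: ['grass', 'warm'] (min_width=10, slack=3)
Line 3: ['cold', 'fox'] (min_width=8, slack=5)
Line 4: ['tomato'] (min_width=6, slack=7)
Line 5: ['magnetic'] (min_width=8, slack=5)
Line 6: ['standard', 'have'] (min_width=13, slack=0)
Line 7: ['string', 'voice'] (min_width=12, slack=1)
Line 8: ['rainbow'] (min_width=7, slack=6)
Line 9: ['string', 'with'] (min_width=11, slack=2)
Line 10: ['python', 'take'] (min_width=11, slack=2)
Line 11: ['purple', 'owl'] (min_width=10, slack=3)
Line 12: ['word', 'soft'] (min_width=9, slack=4)
Line 13: ['rain', 'one'] (min_width=8, slack=5)
Line 14: ['orchestra'] (min_width=9, slack=4)
Line 15: ['fast'] (min_width=4, slack=9)
Line 16: ['developer'] (min_width=9, slack=4)
Line 17: ['triangle'] (min_width=8, slack=5)
Line 18: ['keyboard'] (min_width=8, slack=5)
Line 19: ['support'] (min_width=7, slack=6)
Total lines: 19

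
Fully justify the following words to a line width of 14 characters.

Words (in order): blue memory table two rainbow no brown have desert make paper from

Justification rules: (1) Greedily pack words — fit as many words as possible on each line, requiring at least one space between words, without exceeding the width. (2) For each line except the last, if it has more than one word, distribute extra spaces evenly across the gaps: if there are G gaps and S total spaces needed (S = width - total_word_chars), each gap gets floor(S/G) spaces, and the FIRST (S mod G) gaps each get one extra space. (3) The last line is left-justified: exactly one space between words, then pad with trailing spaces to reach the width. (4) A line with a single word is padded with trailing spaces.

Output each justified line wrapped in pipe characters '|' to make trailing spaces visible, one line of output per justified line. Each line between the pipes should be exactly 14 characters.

Answer: |blue    memory|
|table      two|
|rainbow     no|
|brown     have|
|desert    make|
|paper from    |

Derivation:
Line 1: ['blue', 'memory'] (min_width=11, slack=3)
Line 2: ['table', 'two'] (min_width=9, slack=5)
Line 3: ['rainbow', 'no'] (min_width=10, slack=4)
Line 4: ['brown', 'have'] (min_width=10, slack=4)
Line 5: ['desert', 'make'] (min_width=11, slack=3)
Line 6: ['paper', 'from'] (min_width=10, slack=4)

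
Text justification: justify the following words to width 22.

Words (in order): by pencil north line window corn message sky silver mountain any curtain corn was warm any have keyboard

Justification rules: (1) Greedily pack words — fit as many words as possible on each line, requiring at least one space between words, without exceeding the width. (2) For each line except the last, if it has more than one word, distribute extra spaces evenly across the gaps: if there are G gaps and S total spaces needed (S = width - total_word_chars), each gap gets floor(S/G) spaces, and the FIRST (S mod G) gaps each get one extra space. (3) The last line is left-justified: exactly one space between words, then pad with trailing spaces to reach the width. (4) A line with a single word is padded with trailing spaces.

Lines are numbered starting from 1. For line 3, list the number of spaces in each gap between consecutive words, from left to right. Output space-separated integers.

Line 1: ['by', 'pencil', 'north', 'line'] (min_width=20, slack=2)
Line 2: ['window', 'corn', 'message'] (min_width=19, slack=3)
Line 3: ['sky', 'silver', 'mountain'] (min_width=19, slack=3)
Line 4: ['any', 'curtain', 'corn', 'was'] (min_width=20, slack=2)
Line 5: ['warm', 'any', 'have', 'keyboard'] (min_width=22, slack=0)

Answer: 3 2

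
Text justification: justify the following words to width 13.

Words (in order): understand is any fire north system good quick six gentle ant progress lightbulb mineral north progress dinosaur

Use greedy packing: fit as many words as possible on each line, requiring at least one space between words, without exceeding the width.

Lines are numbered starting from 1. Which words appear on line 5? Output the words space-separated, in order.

Answer: six gentle

Derivation:
Line 1: ['understand', 'is'] (min_width=13, slack=0)
Line 2: ['any', 'fire'] (min_width=8, slack=5)
Line 3: ['north', 'system'] (min_width=12, slack=1)
Line 4: ['good', 'quick'] (min_width=10, slack=3)
Line 5: ['six', 'gentle'] (min_width=10, slack=3)
Line 6: ['ant', 'progress'] (min_width=12, slack=1)
Line 7: ['lightbulb'] (min_width=9, slack=4)
Line 8: ['mineral', 'north'] (min_width=13, slack=0)
Line 9: ['progress'] (min_width=8, slack=5)
Line 10: ['dinosaur'] (min_width=8, slack=5)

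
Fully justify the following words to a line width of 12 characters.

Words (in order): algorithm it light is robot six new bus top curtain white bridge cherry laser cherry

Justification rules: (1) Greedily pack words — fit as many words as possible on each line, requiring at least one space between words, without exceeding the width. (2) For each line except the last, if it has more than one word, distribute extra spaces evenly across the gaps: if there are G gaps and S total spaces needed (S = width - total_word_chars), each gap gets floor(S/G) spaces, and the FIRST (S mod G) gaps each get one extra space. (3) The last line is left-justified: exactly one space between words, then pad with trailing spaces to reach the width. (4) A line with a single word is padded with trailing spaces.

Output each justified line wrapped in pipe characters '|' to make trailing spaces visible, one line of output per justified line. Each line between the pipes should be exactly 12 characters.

Answer: |algorithm it|
|light     is|
|robot    six|
|new  bus top|
|curtain     |
|white bridge|
|cherry laser|
|cherry      |

Derivation:
Line 1: ['algorithm', 'it'] (min_width=12, slack=0)
Line 2: ['light', 'is'] (min_width=8, slack=4)
Line 3: ['robot', 'six'] (min_width=9, slack=3)
Line 4: ['new', 'bus', 'top'] (min_width=11, slack=1)
Line 5: ['curtain'] (min_width=7, slack=5)
Line 6: ['white', 'bridge'] (min_width=12, slack=0)
Line 7: ['cherry', 'laser'] (min_width=12, slack=0)
Line 8: ['cherry'] (min_width=6, slack=6)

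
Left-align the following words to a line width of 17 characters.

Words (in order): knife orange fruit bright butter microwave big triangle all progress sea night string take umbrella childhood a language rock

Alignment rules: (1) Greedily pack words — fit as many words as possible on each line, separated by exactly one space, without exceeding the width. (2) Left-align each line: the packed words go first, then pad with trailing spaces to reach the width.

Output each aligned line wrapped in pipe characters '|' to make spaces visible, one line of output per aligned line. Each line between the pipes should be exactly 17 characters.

Line 1: ['knife', 'orange'] (min_width=12, slack=5)
Line 2: ['fruit', 'bright'] (min_width=12, slack=5)
Line 3: ['butter', 'microwave'] (min_width=16, slack=1)
Line 4: ['big', 'triangle', 'all'] (min_width=16, slack=1)
Line 5: ['progress', 'sea'] (min_width=12, slack=5)
Line 6: ['night', 'string', 'take'] (min_width=17, slack=0)
Line 7: ['umbrella'] (min_width=8, slack=9)
Line 8: ['childhood', 'a'] (min_width=11, slack=6)
Line 9: ['language', 'rock'] (min_width=13, slack=4)

Answer: |knife orange     |
|fruit bright     |
|butter microwave |
|big triangle all |
|progress sea     |
|night string take|
|umbrella         |
|childhood a      |
|language rock    |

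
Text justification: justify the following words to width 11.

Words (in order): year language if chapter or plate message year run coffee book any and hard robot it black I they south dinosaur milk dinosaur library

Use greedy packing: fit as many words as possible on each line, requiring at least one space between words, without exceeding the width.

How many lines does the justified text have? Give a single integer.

Answer: 15

Derivation:
Line 1: ['year'] (min_width=4, slack=7)
Line 2: ['language', 'if'] (min_width=11, slack=0)
Line 3: ['chapter', 'or'] (min_width=10, slack=1)
Line 4: ['plate'] (min_width=5, slack=6)
Line 5: ['message'] (min_width=7, slack=4)
Line 6: ['year', 'run'] (min_width=8, slack=3)
Line 7: ['coffee', 'book'] (min_width=11, slack=0)
Line 8: ['any', 'and'] (min_width=7, slack=4)
Line 9: ['hard', 'robot'] (min_width=10, slack=1)
Line 10: ['it', 'black', 'I'] (min_width=10, slack=1)
Line 11: ['they', 'south'] (min_width=10, slack=1)
Line 12: ['dinosaur'] (min_width=8, slack=3)
Line 13: ['milk'] (min_width=4, slack=7)
Line 14: ['dinosaur'] (min_width=8, slack=3)
Line 15: ['library'] (min_width=7, slack=4)
Total lines: 15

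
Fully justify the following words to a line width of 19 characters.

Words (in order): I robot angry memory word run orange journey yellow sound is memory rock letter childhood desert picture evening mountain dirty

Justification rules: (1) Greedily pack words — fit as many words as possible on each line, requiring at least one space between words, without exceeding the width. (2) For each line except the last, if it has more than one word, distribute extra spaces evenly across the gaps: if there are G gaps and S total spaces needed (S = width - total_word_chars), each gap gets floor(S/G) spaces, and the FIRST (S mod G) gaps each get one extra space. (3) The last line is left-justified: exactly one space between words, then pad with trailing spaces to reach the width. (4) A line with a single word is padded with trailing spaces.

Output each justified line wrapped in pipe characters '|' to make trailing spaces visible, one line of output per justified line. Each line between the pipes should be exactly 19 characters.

Line 1: ['I', 'robot', 'angry'] (min_width=13, slack=6)
Line 2: ['memory', 'word', 'run'] (min_width=15, slack=4)
Line 3: ['orange', 'journey'] (min_width=14, slack=5)
Line 4: ['yellow', 'sound', 'is'] (min_width=15, slack=4)
Line 5: ['memory', 'rock', 'letter'] (min_width=18, slack=1)
Line 6: ['childhood', 'desert'] (min_width=16, slack=3)
Line 7: ['picture', 'evening'] (min_width=15, slack=4)
Line 8: ['mountain', 'dirty'] (min_width=14, slack=5)

Answer: |I    robot    angry|
|memory   word   run|
|orange      journey|
|yellow   sound   is|
|memory  rock letter|
|childhood    desert|
|picture     evening|
|mountain dirty     |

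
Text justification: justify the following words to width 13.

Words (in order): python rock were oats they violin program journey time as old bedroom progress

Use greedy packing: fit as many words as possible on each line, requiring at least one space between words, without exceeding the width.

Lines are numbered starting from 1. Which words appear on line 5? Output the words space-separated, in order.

Line 1: ['python', 'rock'] (min_width=11, slack=2)
Line 2: ['were', 'oats'] (min_width=9, slack=4)
Line 3: ['they', 'violin'] (min_width=11, slack=2)
Line 4: ['program'] (min_width=7, slack=6)
Line 5: ['journey', 'time'] (min_width=12, slack=1)
Line 6: ['as', 'old'] (min_width=6, slack=7)
Line 7: ['bedroom'] (min_width=7, slack=6)
Line 8: ['progress'] (min_width=8, slack=5)

Answer: journey time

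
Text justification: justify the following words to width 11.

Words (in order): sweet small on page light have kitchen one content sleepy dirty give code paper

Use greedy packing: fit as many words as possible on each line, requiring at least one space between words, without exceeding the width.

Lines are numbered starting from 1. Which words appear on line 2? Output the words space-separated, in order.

Line 1: ['sweet', 'small'] (min_width=11, slack=0)
Line 2: ['on', 'page'] (min_width=7, slack=4)
Line 3: ['light', 'have'] (min_width=10, slack=1)
Line 4: ['kitchen', 'one'] (min_width=11, slack=0)
Line 5: ['content'] (min_width=7, slack=4)
Line 6: ['sleepy'] (min_width=6, slack=5)
Line 7: ['dirty', 'give'] (min_width=10, slack=1)
Line 8: ['code', 'paper'] (min_width=10, slack=1)

Answer: on page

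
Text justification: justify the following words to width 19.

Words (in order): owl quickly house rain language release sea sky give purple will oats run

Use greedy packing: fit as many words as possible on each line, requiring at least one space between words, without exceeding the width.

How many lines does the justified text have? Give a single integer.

Answer: 5

Derivation:
Line 1: ['owl', 'quickly', 'house'] (min_width=17, slack=2)
Line 2: ['rain', 'language'] (min_width=13, slack=6)
Line 3: ['release', 'sea', 'sky'] (min_width=15, slack=4)
Line 4: ['give', 'purple', 'will'] (min_width=16, slack=3)
Line 5: ['oats', 'run'] (min_width=8, slack=11)
Total lines: 5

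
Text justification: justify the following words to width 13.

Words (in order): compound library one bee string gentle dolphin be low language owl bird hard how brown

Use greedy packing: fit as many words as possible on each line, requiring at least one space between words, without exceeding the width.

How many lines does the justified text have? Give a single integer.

Line 1: ['compound'] (min_width=8, slack=5)
Line 2: ['library', 'one'] (min_width=11, slack=2)
Line 3: ['bee', 'string'] (min_width=10, slack=3)
Line 4: ['gentle'] (min_width=6, slack=7)
Line 5: ['dolphin', 'be'] (min_width=10, slack=3)
Line 6: ['low', 'language'] (min_width=12, slack=1)
Line 7: ['owl', 'bird', 'hard'] (min_width=13, slack=0)
Line 8: ['how', 'brown'] (min_width=9, slack=4)
Total lines: 8

Answer: 8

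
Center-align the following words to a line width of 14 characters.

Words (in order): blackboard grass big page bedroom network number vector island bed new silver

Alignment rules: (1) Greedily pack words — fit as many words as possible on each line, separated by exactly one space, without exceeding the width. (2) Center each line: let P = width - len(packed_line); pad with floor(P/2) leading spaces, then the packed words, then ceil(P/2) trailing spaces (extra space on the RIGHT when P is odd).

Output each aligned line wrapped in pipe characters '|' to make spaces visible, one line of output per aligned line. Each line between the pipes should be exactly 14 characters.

Answer: |  blackboard  |
|grass big page|
|   bedroom    |
|network number|
|vector island |
|bed new silver|

Derivation:
Line 1: ['blackboard'] (min_width=10, slack=4)
Line 2: ['grass', 'big', 'page'] (min_width=14, slack=0)
Line 3: ['bedroom'] (min_width=7, slack=7)
Line 4: ['network', 'number'] (min_width=14, slack=0)
Line 5: ['vector', 'island'] (min_width=13, slack=1)
Line 6: ['bed', 'new', 'silver'] (min_width=14, slack=0)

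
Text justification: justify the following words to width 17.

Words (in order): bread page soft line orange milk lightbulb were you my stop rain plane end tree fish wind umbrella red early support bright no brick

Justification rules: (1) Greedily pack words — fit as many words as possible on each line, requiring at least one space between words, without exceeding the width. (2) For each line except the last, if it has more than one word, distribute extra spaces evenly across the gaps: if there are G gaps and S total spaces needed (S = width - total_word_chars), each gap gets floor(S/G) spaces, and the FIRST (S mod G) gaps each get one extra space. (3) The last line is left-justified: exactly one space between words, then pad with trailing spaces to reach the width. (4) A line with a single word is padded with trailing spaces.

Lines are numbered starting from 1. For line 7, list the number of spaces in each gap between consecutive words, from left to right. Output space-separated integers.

Line 1: ['bread', 'page', 'soft'] (min_width=15, slack=2)
Line 2: ['line', 'orange', 'milk'] (min_width=16, slack=1)
Line 3: ['lightbulb', 'were'] (min_width=14, slack=3)
Line 4: ['you', 'my', 'stop', 'rain'] (min_width=16, slack=1)
Line 5: ['plane', 'end', 'tree'] (min_width=14, slack=3)
Line 6: ['fish', 'wind'] (min_width=9, slack=8)
Line 7: ['umbrella', 'red'] (min_width=12, slack=5)
Line 8: ['early', 'support'] (min_width=13, slack=4)
Line 9: ['bright', 'no', 'brick'] (min_width=15, slack=2)

Answer: 6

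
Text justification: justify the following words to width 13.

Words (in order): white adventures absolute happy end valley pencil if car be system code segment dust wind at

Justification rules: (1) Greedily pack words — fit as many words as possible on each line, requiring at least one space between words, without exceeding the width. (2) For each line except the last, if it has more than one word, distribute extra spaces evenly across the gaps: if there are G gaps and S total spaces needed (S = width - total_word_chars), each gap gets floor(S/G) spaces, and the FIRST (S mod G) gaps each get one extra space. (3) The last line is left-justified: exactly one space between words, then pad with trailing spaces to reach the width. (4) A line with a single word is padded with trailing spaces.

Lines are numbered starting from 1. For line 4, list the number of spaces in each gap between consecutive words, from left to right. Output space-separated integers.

Line 1: ['white'] (min_width=5, slack=8)
Line 2: ['adventures'] (min_width=10, slack=3)
Line 3: ['absolute'] (min_width=8, slack=5)
Line 4: ['happy', 'end'] (min_width=9, slack=4)
Line 5: ['valley', 'pencil'] (min_width=13, slack=0)
Line 6: ['if', 'car', 'be'] (min_width=9, slack=4)
Line 7: ['system', 'code'] (min_width=11, slack=2)
Line 8: ['segment', 'dust'] (min_width=12, slack=1)
Line 9: ['wind', 'at'] (min_width=7, slack=6)

Answer: 5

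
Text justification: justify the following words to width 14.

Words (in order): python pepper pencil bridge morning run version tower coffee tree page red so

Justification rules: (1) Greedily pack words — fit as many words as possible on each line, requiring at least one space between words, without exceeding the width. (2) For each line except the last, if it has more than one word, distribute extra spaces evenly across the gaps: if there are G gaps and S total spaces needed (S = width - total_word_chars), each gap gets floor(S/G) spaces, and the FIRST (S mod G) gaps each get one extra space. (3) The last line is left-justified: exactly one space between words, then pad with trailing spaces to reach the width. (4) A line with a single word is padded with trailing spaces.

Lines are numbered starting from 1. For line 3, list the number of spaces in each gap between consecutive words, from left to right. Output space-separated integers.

Answer: 4

Derivation:
Line 1: ['python', 'pepper'] (min_width=13, slack=1)
Line 2: ['pencil', 'bridge'] (min_width=13, slack=1)
Line 3: ['morning', 'run'] (min_width=11, slack=3)
Line 4: ['version', 'tower'] (min_width=13, slack=1)
Line 5: ['coffee', 'tree'] (min_width=11, slack=3)
Line 6: ['page', 'red', 'so'] (min_width=11, slack=3)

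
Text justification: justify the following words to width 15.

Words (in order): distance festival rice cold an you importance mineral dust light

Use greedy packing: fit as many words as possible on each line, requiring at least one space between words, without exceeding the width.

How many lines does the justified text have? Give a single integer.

Line 1: ['distance'] (min_width=8, slack=7)
Line 2: ['festival', 'rice'] (min_width=13, slack=2)
Line 3: ['cold', 'an', 'you'] (min_width=11, slack=4)
Line 4: ['importance'] (min_width=10, slack=5)
Line 5: ['mineral', 'dust'] (min_width=12, slack=3)
Line 6: ['light'] (min_width=5, slack=10)
Total lines: 6

Answer: 6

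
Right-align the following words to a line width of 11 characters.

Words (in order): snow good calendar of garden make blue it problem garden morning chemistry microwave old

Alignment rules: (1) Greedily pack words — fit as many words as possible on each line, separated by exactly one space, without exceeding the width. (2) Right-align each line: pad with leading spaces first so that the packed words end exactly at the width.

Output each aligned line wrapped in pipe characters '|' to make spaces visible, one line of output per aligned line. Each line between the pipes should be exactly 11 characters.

Answer: |  snow good|
|calendar of|
|garden make|
|    blue it|
|    problem|
|     garden|
|    morning|
|  chemistry|
|  microwave|
|        old|

Derivation:
Line 1: ['snow', 'good'] (min_width=9, slack=2)
Line 2: ['calendar', 'of'] (min_width=11, slack=0)
Line 3: ['garden', 'make'] (min_width=11, slack=0)
Line 4: ['blue', 'it'] (min_width=7, slack=4)
Line 5: ['problem'] (min_width=7, slack=4)
Line 6: ['garden'] (min_width=6, slack=5)
Line 7: ['morning'] (min_width=7, slack=4)
Line 8: ['chemistry'] (min_width=9, slack=2)
Line 9: ['microwave'] (min_width=9, slack=2)
Line 10: ['old'] (min_width=3, slack=8)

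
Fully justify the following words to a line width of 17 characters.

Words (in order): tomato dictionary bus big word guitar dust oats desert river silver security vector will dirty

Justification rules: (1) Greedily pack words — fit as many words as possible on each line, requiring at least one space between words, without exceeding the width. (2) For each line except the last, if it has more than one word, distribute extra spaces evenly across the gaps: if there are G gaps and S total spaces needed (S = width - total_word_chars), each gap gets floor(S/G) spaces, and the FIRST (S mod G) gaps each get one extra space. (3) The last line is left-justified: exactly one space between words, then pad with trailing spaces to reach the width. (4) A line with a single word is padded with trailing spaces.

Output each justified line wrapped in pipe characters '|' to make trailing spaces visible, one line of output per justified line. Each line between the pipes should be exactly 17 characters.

Answer: |tomato dictionary|
|bus    big   word|
|guitar  dust oats|
|desert      river|
|silver   security|
|vector will dirty|

Derivation:
Line 1: ['tomato', 'dictionary'] (min_width=17, slack=0)
Line 2: ['bus', 'big', 'word'] (min_width=12, slack=5)
Line 3: ['guitar', 'dust', 'oats'] (min_width=16, slack=1)
Line 4: ['desert', 'river'] (min_width=12, slack=5)
Line 5: ['silver', 'security'] (min_width=15, slack=2)
Line 6: ['vector', 'will', 'dirty'] (min_width=17, slack=0)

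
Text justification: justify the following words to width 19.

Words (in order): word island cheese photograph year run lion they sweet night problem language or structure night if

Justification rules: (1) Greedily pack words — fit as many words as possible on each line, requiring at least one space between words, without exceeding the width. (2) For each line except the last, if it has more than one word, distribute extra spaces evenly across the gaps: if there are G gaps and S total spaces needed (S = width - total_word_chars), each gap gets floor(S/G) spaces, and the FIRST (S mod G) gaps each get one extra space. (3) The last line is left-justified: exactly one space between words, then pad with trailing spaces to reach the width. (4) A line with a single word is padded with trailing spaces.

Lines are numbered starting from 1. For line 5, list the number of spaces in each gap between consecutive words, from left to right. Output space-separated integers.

Answer: 9

Derivation:
Line 1: ['word', 'island', 'cheese'] (min_width=18, slack=1)
Line 2: ['photograph', 'year', 'run'] (min_width=19, slack=0)
Line 3: ['lion', 'they', 'sweet'] (min_width=15, slack=4)
Line 4: ['night', 'problem'] (min_width=13, slack=6)
Line 5: ['language', 'or'] (min_width=11, slack=8)
Line 6: ['structure', 'night', 'if'] (min_width=18, slack=1)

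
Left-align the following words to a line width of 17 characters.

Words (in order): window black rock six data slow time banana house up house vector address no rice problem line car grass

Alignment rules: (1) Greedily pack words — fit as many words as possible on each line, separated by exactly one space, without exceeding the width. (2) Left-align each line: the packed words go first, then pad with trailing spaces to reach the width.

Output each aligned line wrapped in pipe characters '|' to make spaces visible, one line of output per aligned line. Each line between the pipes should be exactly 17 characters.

Line 1: ['window', 'black', 'rock'] (min_width=17, slack=0)
Line 2: ['six', 'data', 'slow'] (min_width=13, slack=4)
Line 3: ['time', 'banana', 'house'] (min_width=17, slack=0)
Line 4: ['up', 'house', 'vector'] (min_width=15, slack=2)
Line 5: ['address', 'no', 'rice'] (min_width=15, slack=2)
Line 6: ['problem', 'line', 'car'] (min_width=16, slack=1)
Line 7: ['grass'] (min_width=5, slack=12)

Answer: |window black rock|
|six data slow    |
|time banana house|
|up house vector  |
|address no rice  |
|problem line car |
|grass            |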